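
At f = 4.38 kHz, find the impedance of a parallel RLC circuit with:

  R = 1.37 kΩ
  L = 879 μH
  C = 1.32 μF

Step 1 — Angular frequency: ω = 2π·f = 2π·4380 = 2.752e+04 rad/s.
Step 2 — Component impedances:
  R: Z = R = 1370 Ω
  L: Z = jωL = j·2.752e+04·0.000879 = 0 + j24.19 Ω
  C: Z = 1/(jωC) = -j/(ω·C) = 0 - j27.53 Ω
Step 3 — Parallel combination: 1/Z_total = 1/R + 1/L + 1/C; Z_total = 28.46 + j195.4 Ω = 197.4∠81.7° Ω.

Z = 28.46 + j195.4 Ω = 197.4∠81.7° Ω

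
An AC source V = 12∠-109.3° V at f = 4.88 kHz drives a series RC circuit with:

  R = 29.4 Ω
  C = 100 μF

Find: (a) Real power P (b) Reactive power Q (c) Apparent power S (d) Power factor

Step 1 — Angular frequency: ω = 2π·f = 2π·4880 = 3.066e+04 rad/s.
Step 2 — Component impedances:
  R: Z = R = 29.4 Ω
  C: Z = 1/(jωC) = -j/(ω·C) = 0 - j0.3261 Ω
Step 3 — Series combination: Z_total = R + C = 29.4 - j0.3261 Ω = 29.4∠-0.6° Ω.
Step 4 — Source phasor: V = 12∠-109.3° V = -3.966 - j11.33 V.
Step 5 — Current: I = V / Z = -0.1306 - j0.3867 A = 0.4081∠-108.7° A.
Step 6 — Complex power: S = V·I* = 4.897 - j0.05433 VA.
Step 7 — Real power: P = Re(S) = 4.897 W.
Step 8 — Reactive power: Q = Im(S) = -0.05433 VAR.
Step 9 — Apparent power: |S| = 4.898 VA.
Step 10 — Power factor: PF = P/|S| = 0.9999 (leading).

(a) P = 4.897 W  (b) Q = -0.05433 VAR  (c) S = 4.898 VA  (d) PF = 0.9999 (leading)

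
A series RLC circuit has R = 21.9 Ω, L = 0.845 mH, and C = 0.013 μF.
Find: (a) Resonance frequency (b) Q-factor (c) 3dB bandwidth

Step 1 — Resonance: ω₀ = 1/√(LC) = 1/√(0.000845·1.3e-08) = 3.017e+05 rad/s.
Step 2 — f₀ = ω₀/(2π) = 4.802e+04 Hz.
Step 3 — Series Q: Q = ω₀L/R = 3.017e+05·0.000845/21.9 = 11.64.
Step 4 — Bandwidth: Δω = ω₀/Q = 2.592e+04 rad/s; BW = Δω/(2π) = 4125 Hz.

(a) f₀ = 4.802e+04 Hz  (b) Q = 11.64  (c) BW = 4125 Hz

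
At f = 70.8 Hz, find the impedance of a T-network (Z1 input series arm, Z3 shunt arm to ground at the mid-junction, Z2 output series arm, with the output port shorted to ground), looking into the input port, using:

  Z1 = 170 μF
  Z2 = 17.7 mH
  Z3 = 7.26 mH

Step 1 — Angular frequency: ω = 2π·f = 2π·70.8 = 444.8 rad/s.
Step 2 — Component impedances:
  Z1: Z = 1/(jωC) = -j/(ω·C) = 0 - j13.22 Ω
  Z2: Z = jωL = j·444.8·0.0177 = 0 + j7.874 Ω
  Z3: Z = jωL = j·444.8·0.00726 = 0 + j3.23 Ω
Step 3 — With the output port shorted to ground, the output series arm Z2 runs from the junction to ground; the shunt arm Z3 also runs from the junction to ground. They appear in parallel: Z3 || Z2 = 0 + j2.29 Ω.
Step 4 — Series with input arm Z1: Z_in = Z1 + (Z3 || Z2) = 0 - j10.93 Ω = 10.93∠-90.0° Ω.

Z = 0 - j10.93 Ω = 10.93∠-90.0° Ω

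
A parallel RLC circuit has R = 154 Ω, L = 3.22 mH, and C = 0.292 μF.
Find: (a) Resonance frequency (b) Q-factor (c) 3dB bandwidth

Step 1 — Resonance: ω₀ = 1/√(LC) = 1/√(0.00322·2.92e-07) = 3.261e+04 rad/s.
Step 2 — f₀ = ω₀/(2π) = 5190 Hz.
Step 3 — Parallel Q: Q = R/(ω₀L) = 154/(3.261e+04·0.00322) = 1.467.
Step 4 — Bandwidth: Δω = ω₀/Q = 2.224e+04 rad/s; BW = Δω/(2π) = 3539 Hz.

(a) f₀ = 5190 Hz  (b) Q = 1.467  (c) BW = 3539 Hz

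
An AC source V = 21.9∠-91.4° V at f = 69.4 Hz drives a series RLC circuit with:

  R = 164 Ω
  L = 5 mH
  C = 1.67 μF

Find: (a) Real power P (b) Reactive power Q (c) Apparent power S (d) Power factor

Step 1 — Angular frequency: ω = 2π·f = 2π·69.4 = 436.1 rad/s.
Step 2 — Component impedances:
  R: Z = R = 164 Ω
  L: Z = jωL = j·436.1·0.005 = 0 + j2.18 Ω
  C: Z = 1/(jωC) = -j/(ω·C) = 0 - j1373 Ω
Step 3 — Series combination: Z_total = R + L + C = 164 - j1371 Ω = 1381∠-83.2° Ω.
Step 4 — Source phasor: V = 21.9∠-91.4° V = -0.5351 - j21.89 V.
Step 5 — Current: I = V / Z = 0.0157 - j0.002268 A = 0.01586∠-8.2° A.
Step 6 — Complex power: S = V·I* = 0.04125 - j0.3449 VA.
Step 7 — Real power: P = Re(S) = 0.04125 W.
Step 8 — Reactive power: Q = Im(S) = -0.3449 VAR.
Step 9 — Apparent power: |S| = 0.3473 VA.
Step 10 — Power factor: PF = P/|S| = 0.1188 (leading).

(a) P = 0.04125 W  (b) Q = -0.3449 VAR  (c) S = 0.3473 VA  (d) PF = 0.1188 (leading)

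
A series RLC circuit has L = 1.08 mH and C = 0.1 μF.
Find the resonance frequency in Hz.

Step 1 — Resonance condition Im(Z)=0 gives ω₀ = 1/√(LC).
Step 2 — ω₀ = 1/√(0.00108·1e-07) = 9.623e+04 rad/s.
Step 3 — f₀ = ω₀/(2π) = 1.531e+04 Hz.

f₀ = 1.531e+04 Hz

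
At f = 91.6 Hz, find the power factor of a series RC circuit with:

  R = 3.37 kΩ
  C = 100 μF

Step 1 — Angular frequency: ω = 2π·f = 2π·91.6 = 575.5 rad/s.
Step 2 — Component impedances:
  R: Z = R = 3370 Ω
  C: Z = 1/(jωC) = -j/(ω·C) = 0 - j17.37 Ω
Step 3 — Series combination: Z_total = R + C = 3370 - j17.37 Ω = 3370∠-0.3° Ω.
Step 4 — Power factor: PF = cos(φ) = Re(Z)/|Z| = 3370/3370 = 1.
Step 5 — Type: Im(Z) = -17.37 ⇒ leading (phase φ = -0.3°).

PF = 1 (leading, φ = -0.3°)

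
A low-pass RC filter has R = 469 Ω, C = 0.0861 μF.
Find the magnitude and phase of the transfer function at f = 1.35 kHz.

Step 1 — Angular frequency: ω = 2π·1350 = 8482 rad/s.
Step 2 — Transfer function: H(jω) = 1/(1 + jωRC).
Step 3 — Denominator: 1 + jωRC = 1 + j·8482·469·8.61e-08 = 1 + j0.3425.
Step 4 — H = 0.895 - j0.3066.
Step 5 — Magnitude: |H| = 0.946 (-0.5 dB); phase: φ = -18.9°.

|H| = 0.946 (-0.5 dB), φ = -18.9°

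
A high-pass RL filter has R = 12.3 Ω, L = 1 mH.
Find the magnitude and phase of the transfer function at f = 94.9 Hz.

Step 1 — Angular frequency: ω = 2π·94.9 = 596.3 rad/s.
Step 2 — Transfer function: H(jω) = jωL/(R + jωL).
Step 3 — Numerator jωL = j·0.5963; denominator R + jωL = 12.3 + j0.5963.
Step 4 — H = 0.002345 + j0.04836.
Step 5 — Magnitude: |H| = 0.04842 (-26.3 dB); phase: φ = 87.2°.

|H| = 0.04842 (-26.3 dB), φ = 87.2°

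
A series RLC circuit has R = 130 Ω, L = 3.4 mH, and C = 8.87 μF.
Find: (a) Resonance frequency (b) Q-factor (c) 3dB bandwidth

Step 1 — Resonance: ω₀ = 1/√(LC) = 1/√(0.0034·8.87e-06) = 5758 rad/s.
Step 2 — f₀ = ω₀/(2π) = 916.5 Hz.
Step 3 — Series Q: Q = ω₀L/R = 5758·0.0034/130 = 0.1506.
Step 4 — Bandwidth: Δω = ω₀/Q = 3.824e+04 rad/s; BW = Δω/(2π) = 6085 Hz.

(a) f₀ = 916.5 Hz  (b) Q = 0.1506  (c) BW = 6085 Hz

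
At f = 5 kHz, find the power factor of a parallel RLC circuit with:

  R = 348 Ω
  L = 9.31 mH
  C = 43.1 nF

Step 1 — Angular frequency: ω = 2π·f = 2π·5000 = 3.142e+04 rad/s.
Step 2 — Component impedances:
  R: Z = R = 348 Ω
  L: Z = jωL = j·3.142e+04·0.00931 = 0 + j292.5 Ω
  C: Z = 1/(jωC) = -j/(ω·C) = 0 - j738.5 Ω
Step 3 — Parallel combination: 1/Z_total = 1/R + 1/L + 1/C; Z_total = 229.5 + j164.9 Ω = 282.6∠35.7° Ω.
Step 4 — Power factor: PF = cos(φ) = Re(Z)/|Z| = 229.5/282.6 = 0.8121.
Step 5 — Type: Im(Z) = 164.9 ⇒ lagging (phase φ = 35.7°).

PF = 0.8121 (lagging, φ = 35.7°)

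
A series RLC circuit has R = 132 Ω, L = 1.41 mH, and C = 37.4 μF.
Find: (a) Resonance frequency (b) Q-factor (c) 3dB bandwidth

Step 1 — Resonance condition Im(Z)=0 gives ω₀ = 1/√(LC).
Step 2 — ω₀ = 1/√(0.00141·3.74e-05) = 4355 rad/s.
Step 3 — f₀ = ω₀/(2π) = 693.1 Hz.
Step 4 — Series Q: Q = ω₀L/R = 4355·0.00141/132 = 0.04652.
Step 5 — 3dB bandwidth: Δω = ω₀/Q = 9.362e+04 rad/s; BW = Δω/(2π) = 1.49e+04 Hz.

(a) f₀ = 693.1 Hz  (b) Q = 0.04652  (c) BW = 1.49e+04 Hz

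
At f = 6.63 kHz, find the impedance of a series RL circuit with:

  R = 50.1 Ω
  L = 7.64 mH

Step 1 — Angular frequency: ω = 2π·f = 2π·6630 = 4.166e+04 rad/s.
Step 2 — Component impedances:
  R: Z = R = 50.1 Ω
  L: Z = jωL = j·4.166e+04·0.00764 = 0 + j318.3 Ω
Step 3 — Series combination: Z_total = R + L = 50.1 + j318.3 Ω = 322.2∠81.1° Ω.

Z = 50.1 + j318.3 Ω = 322.2∠81.1° Ω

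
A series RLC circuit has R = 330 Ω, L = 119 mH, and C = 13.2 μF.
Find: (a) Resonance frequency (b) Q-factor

Step 1 — Resonance condition Im(Z)=0 gives ω₀ = 1/√(LC).
Step 2 — ω₀ = 1/√(0.119·1.32e-05) = 797.9 rad/s.
Step 3 — f₀ = ω₀/(2π) = 127 Hz.
Step 4 — Series Q: Q = ω₀L/R = 797.9·0.119/330 = 0.2877.

(a) f₀ = 127 Hz  (b) Q = 0.2877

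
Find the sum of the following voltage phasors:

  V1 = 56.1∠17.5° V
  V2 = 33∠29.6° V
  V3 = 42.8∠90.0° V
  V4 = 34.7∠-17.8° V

Step 1 — Convert each phasor to rectangular form:
  V1 = 56.1·(cos(17.5°) + j·sin(17.5°)) = 53.5 + j16.87 V
  V2 = 33·(cos(29.6°) + j·sin(29.6°)) = 28.69 + j16.3 V
  V3 = 42.8·(cos(90.0°) + j·sin(90.0°)) = 0 + j42.8 V
  V4 = 34.7·(cos(-17.8°) + j·sin(-17.8°)) = 33.04 - j10.61 V
Step 2 — Sum components: V_total = 115.2 + j65.36 V.
Step 3 — Convert to polar: |V_total| = 132.5 V, ∠V_total = 29.6°.

V_total = 132.5∠29.6° V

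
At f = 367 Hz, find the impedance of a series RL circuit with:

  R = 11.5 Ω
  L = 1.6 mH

Step 1 — Angular frequency: ω = 2π·f = 2π·367 = 2306 rad/s.
Step 2 — Component impedances:
  R: Z = R = 11.5 Ω
  L: Z = jωL = j·2306·0.0016 = 0 + j3.689 Ω
Step 3 — Series combination: Z_total = R + L = 11.5 + j3.689 Ω = 12.08∠17.8° Ω.

Z = 11.5 + j3.689 Ω = 12.08∠17.8° Ω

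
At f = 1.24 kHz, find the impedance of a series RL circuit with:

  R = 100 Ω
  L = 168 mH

Step 1 — Angular frequency: ω = 2π·f = 2π·1240 = 7791 rad/s.
Step 2 — Component impedances:
  R: Z = R = 100 Ω
  L: Z = jωL = j·7791·0.168 = 0 + j1309 Ω
Step 3 — Series combination: Z_total = R + L = 100 + j1309 Ω = 1313∠85.6° Ω.

Z = 100 + j1309 Ω = 1313∠85.6° Ω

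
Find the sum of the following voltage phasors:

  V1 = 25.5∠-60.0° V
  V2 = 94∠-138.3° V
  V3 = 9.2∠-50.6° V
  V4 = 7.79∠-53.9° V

Step 1 — Convert each phasor to rectangular form:
  V1 = 25.5·(cos(-60.0°) + j·sin(-60.0°)) = 12.75 - j22.08 V
  V2 = 94·(cos(-138.3°) + j·sin(-138.3°)) = -70.18 - j62.53 V
  V3 = 9.2·(cos(-50.6°) + j·sin(-50.6°)) = 5.84 - j7.109 V
  V4 = 7.79·(cos(-53.9°) + j·sin(-53.9°)) = 4.59 - j6.294 V
Step 2 — Sum components: V_total = -47 - j98.02 V.
Step 3 — Convert to polar: |V_total| = 108.7 V, ∠V_total = -115.6°.

V_total = 108.7∠-115.6° V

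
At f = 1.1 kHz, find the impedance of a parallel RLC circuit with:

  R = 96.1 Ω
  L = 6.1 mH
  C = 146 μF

Step 1 — Angular frequency: ω = 2π·f = 2π·1100 = 6912 rad/s.
Step 2 — Component impedances:
  R: Z = R = 96.1 Ω
  L: Z = jωL = j·6912·0.0061 = 0 + j42.16 Ω
  C: Z = 1/(jωC) = -j/(ω·C) = 0 - j0.991 Ω
Step 3 — Parallel combination: 1/Z_total = 1/R + 1/L + 1/C; Z_total = 0.01072 - j1.015 Ω = 1.015∠-89.4° Ω.

Z = 0.01072 - j1.015 Ω = 1.015∠-89.4° Ω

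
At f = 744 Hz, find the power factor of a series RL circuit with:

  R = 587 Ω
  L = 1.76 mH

Step 1 — Angular frequency: ω = 2π·f = 2π·744 = 4675 rad/s.
Step 2 — Component impedances:
  R: Z = R = 587 Ω
  L: Z = jωL = j·4675·0.00176 = 0 + j8.227 Ω
Step 3 — Series combination: Z_total = R + L = 587 + j8.227 Ω = 587.1∠0.8° Ω.
Step 4 — Power factor: PF = cos(φ) = Re(Z)/|Z| = 587/587.06 = 0.9999.
Step 5 — Type: Im(Z) = 8.227 ⇒ lagging (phase φ = 0.8°).

PF = 0.9999 (lagging, φ = 0.8°)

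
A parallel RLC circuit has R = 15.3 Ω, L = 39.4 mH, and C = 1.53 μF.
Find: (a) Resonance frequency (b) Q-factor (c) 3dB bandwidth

Step 1 — Resonance: ω₀ = 1/√(LC) = 1/√(0.0394·1.53e-06) = 4073 rad/s.
Step 2 — f₀ = ω₀/(2π) = 648.2 Hz.
Step 3 — Parallel Q: Q = R/(ω₀L) = 15.3/(4073·0.0394) = 0.09534.
Step 4 — Bandwidth: Δω = ω₀/Q = 4.272e+04 rad/s; BW = Δω/(2π) = 6799 Hz.

(a) f₀ = 648.2 Hz  (b) Q = 0.09534  (c) BW = 6799 Hz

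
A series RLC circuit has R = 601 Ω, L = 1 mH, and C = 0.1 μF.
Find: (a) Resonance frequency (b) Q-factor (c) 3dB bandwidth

Step 1 — Resonance: ω₀ = 1/√(LC) = 1/√(0.001·1e-07) = 1e+05 rad/s.
Step 2 — f₀ = ω₀/(2π) = 1.592e+04 Hz.
Step 3 — Series Q: Q = ω₀L/R = 1e+05·0.001/601 = 0.1664.
Step 4 — Bandwidth: Δω = ω₀/Q = 6.01e+05 rad/s; BW = Δω/(2π) = 9.565e+04 Hz.

(a) f₀ = 1.592e+04 Hz  (b) Q = 0.1664  (c) BW = 9.565e+04 Hz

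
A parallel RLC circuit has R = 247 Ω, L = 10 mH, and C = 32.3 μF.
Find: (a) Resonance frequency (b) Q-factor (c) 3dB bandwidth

Step 1 — Resonance: ω₀ = 1/√(LC) = 1/√(0.01·3.23e-05) = 1760 rad/s.
Step 2 — f₀ = ω₀/(2π) = 280 Hz.
Step 3 — Parallel Q: Q = R/(ω₀L) = 247/(1760·0.01) = 14.04.
Step 4 — Bandwidth: Δω = ω₀/Q = 125.3 rad/s; BW = Δω/(2π) = 19.95 Hz.

(a) f₀ = 280 Hz  (b) Q = 14.04  (c) BW = 19.95 Hz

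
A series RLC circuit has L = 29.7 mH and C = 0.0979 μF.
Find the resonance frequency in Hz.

Step 1 — Resonance condition Im(Z)=0 gives ω₀ = 1/√(LC).
Step 2 — ω₀ = 1/√(0.0297·9.79e-08) = 1.855e+04 rad/s.
Step 3 — f₀ = ω₀/(2π) = 2952 Hz.

f₀ = 2952 Hz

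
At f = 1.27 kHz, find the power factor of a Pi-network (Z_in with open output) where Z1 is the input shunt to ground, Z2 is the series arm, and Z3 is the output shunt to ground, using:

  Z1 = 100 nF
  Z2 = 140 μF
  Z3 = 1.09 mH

Step 1 — Angular frequency: ω = 2π·f = 2π·1270 = 7980 rad/s.
Step 2 — Component impedances:
  Z1: Z = 1/(jωC) = -j/(ω·C) = 0 - j1253 Ω
  Z2: Z = 1/(jωC) = -j/(ω·C) = 0 - j0.8951 Ω
  Z3: Z = jωL = j·7980·0.00109 = 0 + j8.698 Ω
Step 3 — With open output, the series arm Z2 and the output shunt Z3 appear in series to ground: Z2 + Z3 = 0 + j7.803 Ω.
Step 4 — Parallel with input shunt Z1: Z_in = Z1 || (Z2 + Z3) = 0 + j7.852 Ω = 7.852∠90.0° Ω.
Step 5 — Power factor: PF = cos(φ) = Re(Z)/|Z| = -0/7.852 = -0.
Step 6 — Type: Im(Z) = 7.852 ⇒ lagging (phase φ = 90.0°).

PF = -0 (lagging, φ = 90.0°)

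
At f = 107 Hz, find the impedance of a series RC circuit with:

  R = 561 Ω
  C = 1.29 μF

Step 1 — Angular frequency: ω = 2π·f = 2π·107 = 672.3 rad/s.
Step 2 — Component impedances:
  R: Z = R = 561 Ω
  C: Z = 1/(jωC) = -j/(ω·C) = 0 - j1153 Ω
Step 3 — Series combination: Z_total = R + C = 561 - j1153 Ω = 1282∠-64.1° Ω.

Z = 561 - j1153 Ω = 1282∠-64.1° Ω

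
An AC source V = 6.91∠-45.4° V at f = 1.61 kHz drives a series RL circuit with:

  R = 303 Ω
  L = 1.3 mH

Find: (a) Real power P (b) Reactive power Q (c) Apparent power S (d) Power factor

Step 1 — Angular frequency: ω = 2π·f = 2π·1610 = 1.012e+04 rad/s.
Step 2 — Component impedances:
  R: Z = R = 303 Ω
  L: Z = jωL = j·1.012e+04·0.0013 = 0 + j13.15 Ω
Step 3 — Series combination: Z_total = R + L = 303 + j13.15 Ω = 303.3∠2.5° Ω.
Step 4 — Source phasor: V = 6.91∠-45.4° V = 4.852 - j4.92 V.
Step 5 — Current: I = V / Z = 0.01528 - j0.0169 A = 0.02278∠-47.9° A.
Step 6 — Complex power: S = V·I* = 0.1573 + j0.006827 VA.
Step 7 — Real power: P = Re(S) = 0.1573 W.
Step 8 — Reactive power: Q = Im(S) = 0.006827 VAR.
Step 9 — Apparent power: |S| = 0.1574 VA.
Step 10 — Power factor: PF = P/|S| = 0.9991 (lagging).

(a) P = 0.1573 W  (b) Q = 0.006827 VAR  (c) S = 0.1574 VA  (d) PF = 0.9991 (lagging)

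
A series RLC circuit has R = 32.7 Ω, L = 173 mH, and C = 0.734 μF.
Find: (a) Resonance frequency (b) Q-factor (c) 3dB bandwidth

Step 1 — Resonance: ω₀ = 1/√(LC) = 1/√(0.173·7.34e-07) = 2806 rad/s.
Step 2 — f₀ = ω₀/(2π) = 446.6 Hz.
Step 3 — Series Q: Q = ω₀L/R = 2806·0.173/32.7 = 14.85.
Step 4 — Bandwidth: Δω = ω₀/Q = 189 rad/s; BW = Δω/(2π) = 30.08 Hz.

(a) f₀ = 446.6 Hz  (b) Q = 14.85  (c) BW = 30.08 Hz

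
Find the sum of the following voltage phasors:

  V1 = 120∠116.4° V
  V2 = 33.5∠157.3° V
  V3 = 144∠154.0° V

Step 1 — Convert each phasor to rectangular form:
  V1 = 120·(cos(116.4°) + j·sin(116.4°)) = -53.36 + j107.5 V
  V2 = 33.5·(cos(157.3°) + j·sin(157.3°)) = -30.91 + j12.93 V
  V3 = 144·(cos(154.0°) + j·sin(154.0°)) = -129.4 + j63.13 V
Step 2 — Sum components: V_total = -213.7 + j183.5 V.
Step 3 — Convert to polar: |V_total| = 281.7 V, ∠V_total = 139.3°.

V_total = 281.7∠139.3° V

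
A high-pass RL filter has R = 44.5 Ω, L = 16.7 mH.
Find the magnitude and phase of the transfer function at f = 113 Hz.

Step 1 — Angular frequency: ω = 2π·113 = 710 rad/s.
Step 2 — Transfer function: H(jω) = jωL/(R + jωL).
Step 3 — Numerator jωL = j·11.86; denominator R + jωL = 44.5 + j11.86.
Step 4 — H = 0.06629 + j0.2488.
Step 5 — Magnitude: |H| = 0.2575 (-11.8 dB); phase: φ = 75.1°.

|H| = 0.2575 (-11.8 dB), φ = 75.1°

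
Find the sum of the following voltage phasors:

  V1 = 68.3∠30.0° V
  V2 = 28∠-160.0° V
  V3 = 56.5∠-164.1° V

Step 1 — Convert each phasor to rectangular form:
  V1 = 68.3·(cos(30.0°) + j·sin(30.0°)) = 59.15 + j34.15 V
  V2 = 28·(cos(-160.0°) + j·sin(-160.0°)) = -26.31 - j9.577 V
  V3 = 56.5·(cos(-164.1°) + j·sin(-164.1°)) = -54.34 - j15.48 V
Step 2 — Sum components: V_total = -21.5 + j9.095 V.
Step 3 — Convert to polar: |V_total| = 23.34 V, ∠V_total = 157.1°.

V_total = 23.34∠157.1° V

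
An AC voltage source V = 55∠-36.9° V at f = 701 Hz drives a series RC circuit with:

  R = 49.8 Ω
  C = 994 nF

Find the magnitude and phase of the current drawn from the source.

Step 1 — Angular frequency: ω = 2π·f = 2π·701 = 4405 rad/s.
Step 2 — Component impedances:
  R: Z = R = 49.8 Ω
  C: Z = 1/(jωC) = -j/(ω·C) = 0 - j228.4 Ω
Step 3 — Series combination: Z_total = R + C = 49.8 - j228.4 Ω = 233.8∠-77.7° Ω.
Step 4 — Source phasor: V = 55∠-36.9° V = 43.98 - j33.02 V.
Step 5 — Ohm's law: I = V / Z_total = (43.98 - j33.02) / (49.8 - j228.4) = 0.1781 + j0.1537 A.
Step 6 — Convert to polar: |I| = 0.2353 A, ∠I = 40.8°.

I = 0.2353∠40.8° A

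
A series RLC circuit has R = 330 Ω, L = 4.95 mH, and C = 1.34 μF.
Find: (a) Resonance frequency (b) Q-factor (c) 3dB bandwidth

Step 1 — Resonance: ω₀ = 1/√(LC) = 1/√(0.00495·1.34e-06) = 1.228e+04 rad/s.
Step 2 — f₀ = ω₀/(2π) = 1954 Hz.
Step 3 — Series Q: Q = ω₀L/R = 1.228e+04·0.00495/330 = 0.1842.
Step 4 — Bandwidth: Δω = ω₀/Q = 6.667e+04 rad/s; BW = Δω/(2π) = 1.061e+04 Hz.

(a) f₀ = 1954 Hz  (b) Q = 0.1842  (c) BW = 1.061e+04 Hz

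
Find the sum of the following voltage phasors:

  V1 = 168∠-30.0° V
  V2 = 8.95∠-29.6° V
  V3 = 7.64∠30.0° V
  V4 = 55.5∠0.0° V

Step 1 — Convert each phasor to rectangular form:
  V1 = 168·(cos(-30.0°) + j·sin(-30.0°)) = 145.5 - j84 V
  V2 = 8.95·(cos(-29.6°) + j·sin(-29.6°)) = 7.782 - j4.421 V
  V3 = 7.64·(cos(30.0°) + j·sin(30.0°)) = 6.616 + j3.82 V
  V4 = 55.5·(cos(0.0°) + j·sin(0.0°)) = 55.5 V
Step 2 — Sum components: V_total = 215.4 - j84.6 V.
Step 3 — Convert to polar: |V_total| = 231.4 V, ∠V_total = -21.4°.

V_total = 231.4∠-21.4° V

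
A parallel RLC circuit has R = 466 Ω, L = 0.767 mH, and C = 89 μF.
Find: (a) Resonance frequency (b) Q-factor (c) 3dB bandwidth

Step 1 — Resonance: ω₀ = 1/√(LC) = 1/√(0.000767·8.9e-05) = 3827 rad/s.
Step 2 — f₀ = ω₀/(2π) = 609.2 Hz.
Step 3 — Parallel Q: Q = R/(ω₀L) = 466/(3827·0.000767) = 158.7.
Step 4 — Bandwidth: Δω = ω₀/Q = 24.11 rad/s; BW = Δω/(2π) = 3.837 Hz.

(a) f₀ = 609.2 Hz  (b) Q = 158.7  (c) BW = 3.837 Hz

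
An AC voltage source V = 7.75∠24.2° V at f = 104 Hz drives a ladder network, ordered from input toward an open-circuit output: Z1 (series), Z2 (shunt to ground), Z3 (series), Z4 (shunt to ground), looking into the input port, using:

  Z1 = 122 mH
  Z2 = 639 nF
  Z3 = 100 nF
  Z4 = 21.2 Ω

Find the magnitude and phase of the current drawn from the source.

Step 1 — Angular frequency: ω = 2π·f = 2π·104 = 653.5 rad/s.
Step 2 — Component impedances:
  Z1: Z = jωL = j·653.5·0.122 = 0 + j79.72 Ω
  Z2: Z = 1/(jωC) = -j/(ω·C) = 0 - j2395 Ω
  Z3: Z = 1/(jωC) = -j/(ω·C) = 0 - j1.53e+04 Ω
  Z4: Z = R = 21.2 Ω
Step 3 — Ladder network (open output): work backward from the far end, alternating series and parallel combinations. Z_in = 0.3882 - j1991 Ω = 1991∠-90.0° Ω.
Step 4 — Source phasor: V = 7.75∠24.2° V = 7.069 + j3.177 V.
Step 5 — Ohm's law: I = V / Z_total = (7.069 + j3.177) / (0.3882 - j1991) = -0.001595 + j0.003551 A.
Step 6 — Convert to polar: |I| = 0.003892 A, ∠I = 114.2°.

I = 0.003892∠114.2° A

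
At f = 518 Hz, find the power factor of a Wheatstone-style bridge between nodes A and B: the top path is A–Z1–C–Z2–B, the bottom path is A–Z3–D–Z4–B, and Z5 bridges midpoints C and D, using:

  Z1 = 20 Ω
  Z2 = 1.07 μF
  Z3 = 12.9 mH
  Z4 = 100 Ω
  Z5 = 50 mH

Step 1 — Angular frequency: ω = 2π·f = 2π·518 = 3255 rad/s.
Step 2 — Component impedances:
  Z1: Z = R = 20 Ω
  Z2: Z = 1/(jωC) = -j/(ω·C) = 0 - j287.1 Ω
  Z3: Z = jωL = j·3255·0.0129 = 0 + j41.99 Ω
  Z4: Z = R = 100 Ω
  Z5: Z = jωL = j·3255·0.05 = 0 + j162.7 Ω
Step 3 — Bridge requires nodal analysis (the Z5 bridge couples midpoints C and D, so the two paths cannot be reduced to a simple series/parallel combination). Setting node B to ground and injecting 1 A at node A, the 3-node admittance system at A, C, D solves to V_A = Z_AB = 109.8 - j3.289 Ω = 109.8∠-1.7° Ω.
Step 4 — Power factor: PF = cos(φ) = Re(Z)/|Z| = 109.797/109.846 = 0.9996.
Step 5 — Type: Im(Z) = -3.289 ⇒ leading (phase φ = -1.7°).

PF = 0.9996 (leading, φ = -1.7°)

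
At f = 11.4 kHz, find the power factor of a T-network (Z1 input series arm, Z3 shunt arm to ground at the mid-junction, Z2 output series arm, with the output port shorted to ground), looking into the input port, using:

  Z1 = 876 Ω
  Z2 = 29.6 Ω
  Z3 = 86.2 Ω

Step 1 — Angular frequency: ω = 2π·f = 2π·1.14e+04 = 7.163e+04 rad/s.
Step 2 — Component impedances:
  Z1: Z = R = 876 Ω
  Z2: Z = R = 29.6 Ω
  Z3: Z = R = 86.2 Ω
Step 3 — With the output port shorted to ground, the output series arm Z2 runs from the junction to ground; the shunt arm Z3 also runs from the junction to ground. They appear in parallel: Z3 || Z2 = 22.03 Ω.
Step 4 — Series with input arm Z1: Z_in = Z1 + (Z3 || Z2) = 898 Ω = 898∠0.0° Ω.
Step 5 — Power factor: PF = cos(φ) = Re(Z)/|Z| = 898/898 = 1.
Step 6 — Type: Im(Z) = 0 ⇒ unity (phase φ = 0.0°).

PF = 1 (unity, φ = 0.0°)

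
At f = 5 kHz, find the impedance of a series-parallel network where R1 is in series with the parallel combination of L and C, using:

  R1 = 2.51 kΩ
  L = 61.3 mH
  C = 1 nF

Step 1 — Angular frequency: ω = 2π·f = 2π·5000 = 3.142e+04 rad/s.
Step 2 — Component impedances:
  R1: Z = R = 2510 Ω
  L: Z = jωL = j·3.142e+04·0.0613 = 0 + j1926 Ω
  C: Z = 1/(jωC) = -j/(ω·C) = 0 - j3.183e+04 Ω
Step 3 — Parallel branch: L || C = 1/(1/L + 1/C) = 0 + j2050 Ω.
Step 4 — Series with R1: Z_total = R1 + (L || C) = 2510 + j2050 Ω = 3241∠39.2° Ω.

Z = 2510 + j2050 Ω = 3241∠39.2° Ω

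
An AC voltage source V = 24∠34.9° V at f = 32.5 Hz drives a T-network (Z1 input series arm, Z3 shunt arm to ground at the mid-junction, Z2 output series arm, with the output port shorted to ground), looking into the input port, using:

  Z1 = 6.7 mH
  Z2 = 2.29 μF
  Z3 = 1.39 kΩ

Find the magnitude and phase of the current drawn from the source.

Step 1 — Angular frequency: ω = 2π·f = 2π·32.5 = 204.2 rad/s.
Step 2 — Component impedances:
  Z1: Z = jωL = j·204.2·0.0067 = 0 + j1.368 Ω
  Z2: Z = 1/(jωC) = -j/(ω·C) = 0 - j2138 Ω
  Z3: Z = R = 1390 Ω
Step 3 — With the output port shorted to ground, the output series arm Z2 runs from the junction to ground; the shunt arm Z3 also runs from the junction to ground. They appear in parallel: Z3 || Z2 = 977.2 - j635.1 Ω.
Step 4 — Series with input arm Z1: Z_in = Z1 + (Z3 || Z2) = 977.2 - j633.8 Ω = 1165∠-33.0° Ω.
Step 5 — Source phasor: V = 24∠34.9° V = 19.68 + j13.73 V.
Step 6 — Ohm's law: I = V / Z_total = (19.68 + j13.73) / (977.2 - j633.8) = 0.007763 + j0.01909 A.
Step 7 — Convert to polar: |I| = 0.02061 A, ∠I = 67.9°.

I = 0.02061∠67.9° A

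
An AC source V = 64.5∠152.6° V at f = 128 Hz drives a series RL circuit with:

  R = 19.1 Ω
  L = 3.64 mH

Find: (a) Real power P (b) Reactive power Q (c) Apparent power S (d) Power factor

Step 1 — Angular frequency: ω = 2π·f = 2π·128 = 804.2 rad/s.
Step 2 — Component impedances:
  R: Z = R = 19.1 Ω
  L: Z = jωL = j·804.2·0.00364 = 0 + j2.927 Ω
Step 3 — Series combination: Z_total = R + L = 19.1 + j2.927 Ω = 19.32∠8.7° Ω.
Step 4 — Source phasor: V = 64.5∠152.6° V = -57.26 + j29.68 V.
Step 5 — Current: I = V / Z = -2.697 + j1.967 A = 3.338∠143.9° A.
Step 6 — Complex power: S = V·I* = 212.8 + j32.62 VA.
Step 7 — Real power: P = Re(S) = 212.8 W.
Step 8 — Reactive power: Q = Im(S) = 32.62 VAR.
Step 9 — Apparent power: |S| = 215.3 VA.
Step 10 — Power factor: PF = P/|S| = 0.9885 (lagging).

(a) P = 212.8 W  (b) Q = 32.62 VAR  (c) S = 215.3 VA  (d) PF = 0.9885 (lagging)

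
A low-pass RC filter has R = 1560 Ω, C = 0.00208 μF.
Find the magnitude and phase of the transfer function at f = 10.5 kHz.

Step 1 — Angular frequency: ω = 2π·1.05e+04 = 6.597e+04 rad/s.
Step 2 — Transfer function: H(jω) = 1/(1 + jωRC).
Step 3 — Denominator: 1 + jωRC = 1 + j·6.597e+04·1560·2.08e-09 = 1 + j0.2141.
Step 4 — H = 0.9562 - j0.2047.
Step 5 — Magnitude: |H| = 0.9778 (-0.2 dB); phase: φ = -12.1°.

|H| = 0.9778 (-0.2 dB), φ = -12.1°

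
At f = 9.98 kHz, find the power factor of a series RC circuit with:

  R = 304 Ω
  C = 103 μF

Step 1 — Angular frequency: ω = 2π·f = 2π·9980 = 6.271e+04 rad/s.
Step 2 — Component impedances:
  R: Z = R = 304 Ω
  C: Z = 1/(jωC) = -j/(ω·C) = 0 - j0.1548 Ω
Step 3 — Series combination: Z_total = R + C = 304 - j0.1548 Ω = 304∠-0.0° Ω.
Step 4 — Power factor: PF = cos(φ) = Re(Z)/|Z| = 304/304 = 1.
Step 5 — Type: Im(Z) = -0.1548 ⇒ leading (phase φ = -0.0°).

PF = 1 (leading, φ = -0.0°)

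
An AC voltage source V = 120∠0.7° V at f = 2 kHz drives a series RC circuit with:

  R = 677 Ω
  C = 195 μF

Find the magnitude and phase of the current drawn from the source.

Step 1 — Angular frequency: ω = 2π·f = 2π·2000 = 1.257e+04 rad/s.
Step 2 — Component impedances:
  R: Z = R = 677 Ω
  C: Z = 1/(jωC) = -j/(ω·C) = 0 - j0.4081 Ω
Step 3 — Series combination: Z_total = R + C = 677 - j0.4081 Ω = 677∠-0.0° Ω.
Step 4 — Source phasor: V = 120∠0.7° V = 120 + j1.466 V.
Step 5 — Ohm's law: I = V / Z_total = (120 + j1.466) / (677 - j0.4081) = 0.1772 + j0.002272 A.
Step 6 — Convert to polar: |I| = 0.1773 A, ∠I = 0.7°.

I = 0.1773∠0.7° A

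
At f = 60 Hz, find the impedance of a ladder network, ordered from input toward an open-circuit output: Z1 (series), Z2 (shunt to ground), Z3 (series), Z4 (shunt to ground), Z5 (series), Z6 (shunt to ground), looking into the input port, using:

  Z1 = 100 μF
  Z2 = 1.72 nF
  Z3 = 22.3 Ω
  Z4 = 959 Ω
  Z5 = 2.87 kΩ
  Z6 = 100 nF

Step 1 — Angular frequency: ω = 2π·f = 2π·60 = 377 rad/s.
Step 2 — Component impedances:
  Z1: Z = 1/(jωC) = -j/(ω·C) = 0 - j26.53 Ω
  Z2: Z = 1/(jωC) = -j/(ω·C) = 0 - j1.542e+06 Ω
  Z3: Z = R = 22.3 Ω
  Z4: Z = R = 959 Ω
  Z5: Z = R = 2870 Ω
  Z6: Z = 1/(jωC) = -j/(ω·C) = 0 - j2.653e+04 Ω
Step 3 — Ladder network (open output): work backward from the far end, alternating series and parallel combinations. Z_in = 976.4 - j61.11 Ω = 978.3∠-3.6° Ω.

Z = 976.4 - j61.11 Ω = 978.3∠-3.6° Ω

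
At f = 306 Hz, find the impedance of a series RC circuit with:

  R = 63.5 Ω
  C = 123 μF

Step 1 — Angular frequency: ω = 2π·f = 2π·306 = 1923 rad/s.
Step 2 — Component impedances:
  R: Z = R = 63.5 Ω
  C: Z = 1/(jωC) = -j/(ω·C) = 0 - j4.229 Ω
Step 3 — Series combination: Z_total = R + C = 63.5 - j4.229 Ω = 63.64∠-3.8° Ω.

Z = 63.5 - j4.229 Ω = 63.64∠-3.8° Ω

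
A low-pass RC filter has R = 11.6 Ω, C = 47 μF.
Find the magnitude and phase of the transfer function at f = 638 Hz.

Step 1 — Angular frequency: ω = 2π·638 = 4009 rad/s.
Step 2 — Transfer function: H(jω) = 1/(1 + jωRC).
Step 3 — Denominator: 1 + jωRC = 1 + j·4009·11.6·4.7e-05 = 1 + j2.186.
Step 4 — H = 0.1731 - j0.3783.
Step 5 — Magnitude: |H| = 0.4161 (-7.6 dB); phase: φ = -65.4°.

|H| = 0.4161 (-7.6 dB), φ = -65.4°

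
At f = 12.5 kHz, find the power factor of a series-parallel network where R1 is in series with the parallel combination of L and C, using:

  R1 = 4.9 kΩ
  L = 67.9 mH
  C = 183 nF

Step 1 — Angular frequency: ω = 2π·f = 2π·1.25e+04 = 7.854e+04 rad/s.
Step 2 — Component impedances:
  R1: Z = R = 4900 Ω
  L: Z = jωL = j·7.854e+04·0.0679 = 0 + j5333 Ω
  C: Z = 1/(jωC) = -j/(ω·C) = 0 - j69.58 Ω
Step 3 — Parallel branch: L || C = 1/(1/L + 1/C) = 0 - j70.5 Ω.
Step 4 — Series with R1: Z_total = R1 + (L || C) = 4900 - j70.5 Ω = 4901∠-0.8° Ω.
Step 5 — Power factor: PF = cos(φ) = Re(Z)/|Z| = 4900/4900.5 = 0.9999.
Step 6 — Type: Im(Z) = -70.5 ⇒ leading (phase φ = -0.8°).

PF = 0.9999 (leading, φ = -0.8°)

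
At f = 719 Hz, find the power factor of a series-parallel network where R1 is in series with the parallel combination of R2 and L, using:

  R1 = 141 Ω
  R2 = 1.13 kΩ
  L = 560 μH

Step 1 — Angular frequency: ω = 2π·f = 2π·719 = 4518 rad/s.
Step 2 — Component impedances:
  R1: Z = R = 141 Ω
  R2: Z = R = 1130 Ω
  L: Z = jωL = j·4518·0.00056 = 0 + j2.53 Ω
Step 3 — Parallel branch: R2 || L = 1/(1/R2 + 1/L) = 0.005664 + j2.53 Ω.
Step 4 — Series with R1: Z_total = R1 + (R2 || L) = 141 + j2.53 Ω = 141∠1.0° Ω.
Step 5 — Power factor: PF = cos(φ) = Re(Z)/|Z| = 141.006/141.028 = 0.9998.
Step 6 — Type: Im(Z) = 2.53 ⇒ lagging (phase φ = 1.0°).

PF = 0.9998 (lagging, φ = 1.0°)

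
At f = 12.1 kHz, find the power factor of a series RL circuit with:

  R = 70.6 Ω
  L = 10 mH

Step 1 — Angular frequency: ω = 2π·f = 2π·1.21e+04 = 7.603e+04 rad/s.
Step 2 — Component impedances:
  R: Z = R = 70.6 Ω
  L: Z = jωL = j·7.603e+04·0.01 = 0 + j760.3 Ω
Step 3 — Series combination: Z_total = R + L = 70.6 + j760.3 Ω = 763.5∠84.7° Ω.
Step 4 — Power factor: PF = cos(φ) = Re(Z)/|Z| = 70.6/763.54 = 0.09246.
Step 5 — Type: Im(Z) = 760.3 ⇒ lagging (phase φ = 84.7°).

PF = 0.09246 (lagging, φ = 84.7°)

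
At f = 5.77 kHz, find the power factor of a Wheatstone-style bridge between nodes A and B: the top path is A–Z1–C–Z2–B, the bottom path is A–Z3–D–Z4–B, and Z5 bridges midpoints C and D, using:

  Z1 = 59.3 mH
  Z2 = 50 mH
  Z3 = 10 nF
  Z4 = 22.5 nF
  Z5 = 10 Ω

Step 1 — Angular frequency: ω = 2π·f = 2π·5770 = 3.625e+04 rad/s.
Step 2 — Component impedances:
  Z1: Z = jωL = j·3.625e+04·0.0593 = 0 + j2150 Ω
  Z2: Z = jωL = j·3.625e+04·0.05 = 0 + j1813 Ω
  Z3: Z = 1/(jωC) = -j/(ω·C) = 0 - j2758 Ω
  Z4: Z = 1/(jωC) = -j/(ω·C) = 0 - j1226 Ω
  Z5: Z = R = 10 Ω
Step 3 — Bridge requires nodal analysis (the Z5 bridge couples midpoints C and D, so the two paths cannot be reduced to a simple series/parallel combination). Setting node B to ground and injecting 1 A at node A, the 3-node admittance system at A, C, D solves to V_A = Z_AB = 438.6 + j5959 Ω = 5975∠85.8° Ω.
Step 4 — Power factor: PF = cos(φ) = Re(Z)/|Z| = 438.58/5975.2 = 0.0734.
Step 5 — Type: Im(Z) = 5959 ⇒ lagging (phase φ = 85.8°).

PF = 0.0734 (lagging, φ = 85.8°)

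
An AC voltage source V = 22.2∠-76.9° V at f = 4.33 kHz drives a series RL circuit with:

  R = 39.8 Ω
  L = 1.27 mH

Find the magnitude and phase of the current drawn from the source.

Step 1 — Angular frequency: ω = 2π·f = 2π·4330 = 2.721e+04 rad/s.
Step 2 — Component impedances:
  R: Z = R = 39.8 Ω
  L: Z = jωL = j·2.721e+04·0.00127 = 0 + j34.55 Ω
Step 3 — Series combination: Z_total = R + L = 39.8 + j34.55 Ω = 52.71∠41.0° Ω.
Step 4 — Source phasor: V = 22.2∠-76.9° V = 5.032 - j21.62 V.
Step 5 — Ohm's law: I = V / Z_total = (5.032 - j21.62) / (39.8 + j34.55) = -0.1969 - j0.3724 A.
Step 6 — Convert to polar: |I| = 0.4212 A, ∠I = -117.9°.

I = 0.4212∠-117.9° A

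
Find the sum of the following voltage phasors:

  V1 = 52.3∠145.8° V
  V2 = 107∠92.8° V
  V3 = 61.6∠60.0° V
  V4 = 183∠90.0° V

Step 1 — Convert each phasor to rectangular form:
  V1 = 52.3·(cos(145.8°) + j·sin(145.8°)) = -43.26 + j29.4 V
  V2 = 107·(cos(92.8°) + j·sin(92.8°)) = -5.227 + j106.9 V
  V3 = 61.6·(cos(60.0°) + j·sin(60.0°)) = 30.8 + j53.35 V
  V4 = 183·(cos(90.0°) + j·sin(90.0°)) = 0 + j183 V
Step 2 — Sum components: V_total = -17.68 + j372.6 V.
Step 3 — Convert to polar: |V_total| = 373 V, ∠V_total = 92.7°.

V_total = 373∠92.7° V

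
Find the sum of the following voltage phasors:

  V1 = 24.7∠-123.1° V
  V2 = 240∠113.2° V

Step 1 — Convert each phasor to rectangular form:
  V1 = 24.7·(cos(-123.1°) + j·sin(-123.1°)) = -13.49 - j20.69 V
  V2 = 240·(cos(113.2°) + j·sin(113.2°)) = -94.55 + j220.6 V
Step 2 — Sum components: V_total = -108 + j199.9 V.
Step 3 — Convert to polar: |V_total| = 227.2 V, ∠V_total = 118.4°.

V_total = 227.2∠118.4° V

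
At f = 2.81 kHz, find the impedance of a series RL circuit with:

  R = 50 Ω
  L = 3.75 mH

Step 1 — Angular frequency: ω = 2π·f = 2π·2810 = 1.766e+04 rad/s.
Step 2 — Component impedances:
  R: Z = R = 50 Ω
  L: Z = jωL = j·1.766e+04·0.00375 = 0 + j66.21 Ω
Step 3 — Series combination: Z_total = R + L = 50 + j66.21 Ω = 82.97∠52.9° Ω.

Z = 50 + j66.21 Ω = 82.97∠52.9° Ω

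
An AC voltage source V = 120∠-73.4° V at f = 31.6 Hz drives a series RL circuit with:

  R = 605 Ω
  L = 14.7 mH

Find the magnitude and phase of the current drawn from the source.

Step 1 — Angular frequency: ω = 2π·f = 2π·31.6 = 198.5 rad/s.
Step 2 — Component impedances:
  R: Z = R = 605 Ω
  L: Z = jωL = j·198.5·0.0147 = 0 + j2.919 Ω
Step 3 — Series combination: Z_total = R + L = 605 + j2.919 Ω = 605∠0.3° Ω.
Step 4 — Source phasor: V = 120∠-73.4° V = 34.28 - j115 V.
Step 5 — Ohm's law: I = V / Z_total = (34.28 - j115) / (605 + j2.919) = 0.05575 - j0.1903 A.
Step 6 — Convert to polar: |I| = 0.1983 A, ∠I = -73.7°.

I = 0.1983∠-73.7° A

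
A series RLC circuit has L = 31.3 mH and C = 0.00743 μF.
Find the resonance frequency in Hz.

Step 1 — Resonance condition Im(Z)=0 gives ω₀ = 1/√(LC).
Step 2 — ω₀ = 1/√(0.0313·7.43e-09) = 6.557e+04 rad/s.
Step 3 — f₀ = ω₀/(2π) = 1.044e+04 Hz.

f₀ = 1.044e+04 Hz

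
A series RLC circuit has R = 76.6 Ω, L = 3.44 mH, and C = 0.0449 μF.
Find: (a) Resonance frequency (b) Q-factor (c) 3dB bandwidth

Step 1 — Resonance: ω₀ = 1/√(LC) = 1/√(0.00344·4.49e-08) = 8.046e+04 rad/s.
Step 2 — f₀ = ω₀/(2π) = 1.281e+04 Hz.
Step 3 — Series Q: Q = ω₀L/R = 8.046e+04·0.00344/76.6 = 3.613.
Step 4 — Bandwidth: Δω = ω₀/Q = 2.227e+04 rad/s; BW = Δω/(2π) = 3544 Hz.

(a) f₀ = 1.281e+04 Hz  (b) Q = 3.613  (c) BW = 3544 Hz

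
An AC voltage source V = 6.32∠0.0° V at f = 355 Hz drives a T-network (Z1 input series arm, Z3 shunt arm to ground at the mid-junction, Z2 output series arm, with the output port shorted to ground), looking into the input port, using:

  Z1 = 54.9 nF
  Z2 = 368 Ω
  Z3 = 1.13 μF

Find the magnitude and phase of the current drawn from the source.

Step 1 — Angular frequency: ω = 2π·f = 2π·355 = 2231 rad/s.
Step 2 — Component impedances:
  Z1: Z = 1/(jωC) = -j/(ω·C) = 0 - j8166 Ω
  Z2: Z = R = 368 Ω
  Z3: Z = 1/(jωC) = -j/(ω·C) = 0 - j396.7 Ω
Step 3 — With the output port shorted to ground, the output series arm Z2 runs from the junction to ground; the shunt arm Z3 also runs from the junction to ground. They appear in parallel: Z3 || Z2 = 197.8 - j183.5 Ω.
Step 4 — Series with input arm Z1: Z_in = Z1 + (Z3 || Z2) = 197.8 - j8350 Ω = 8352∠-88.6° Ω.
Step 5 — Source phasor: V = 6.32∠0.0° V = 6.32 V.
Step 6 — Ohm's law: I = V / Z_total = (6.32) / (197.8 - j8350) = 1.792e-05 + j0.0007565 A.
Step 7 — Convert to polar: |I| = 0.0007567 A, ∠I = 88.6°.

I = 0.0007567∠88.6° A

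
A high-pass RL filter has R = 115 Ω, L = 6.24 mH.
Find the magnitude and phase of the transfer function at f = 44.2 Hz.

Step 1 — Angular frequency: ω = 2π·44.2 = 277.7 rad/s.
Step 2 — Transfer function: H(jω) = jωL/(R + jωL).
Step 3 — Numerator jωL = j·1.733; denominator R + jωL = 115 + j1.733.
Step 4 — H = 0.000227 + j0.01507.
Step 5 — Magnitude: |H| = 0.01507 (-36.4 dB); phase: φ = 89.1°.

|H| = 0.01507 (-36.4 dB), φ = 89.1°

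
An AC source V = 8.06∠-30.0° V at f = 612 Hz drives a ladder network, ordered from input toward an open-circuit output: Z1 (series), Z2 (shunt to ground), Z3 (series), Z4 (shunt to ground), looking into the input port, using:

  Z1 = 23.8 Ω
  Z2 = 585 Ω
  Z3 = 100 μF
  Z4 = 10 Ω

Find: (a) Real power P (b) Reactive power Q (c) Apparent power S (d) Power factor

Step 1 — Angular frequency: ω = 2π·f = 2π·612 = 3845 rad/s.
Step 2 — Component impedances:
  Z1: Z = R = 23.8 Ω
  Z2: Z = R = 585 Ω
  Z3: Z = 1/(jωC) = -j/(ω·C) = 0 - j2.601 Ω
  Z4: Z = R = 10 Ω
Step 3 — Ladder network (open output): work backward from the far end, alternating series and parallel combinations. Z_in = 33.64 - j2.514 Ω = 33.74∠-4.3° Ω.
Step 4 — Source phasor: V = 8.06∠-30.0° V = 6.98 - j4.03 V.
Step 5 — Current: I = V / Z = 0.2152 - j0.1037 A = 0.2389∠-25.7° A.
Step 6 — Complex power: S = V·I* = 1.92 - j0.1435 VA.
Step 7 — Real power: P = Re(S) = 1.92 W.
Step 8 — Reactive power: Q = Im(S) = -0.1435 VAR.
Step 9 — Apparent power: |S| = 1.926 VA.
Step 10 — Power factor: PF = P/|S| = 0.9972 (leading).

(a) P = 1.92 W  (b) Q = -0.1435 VAR  (c) S = 1.926 VA  (d) PF = 0.9972 (leading)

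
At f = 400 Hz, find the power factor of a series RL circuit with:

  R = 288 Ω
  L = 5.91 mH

Step 1 — Angular frequency: ω = 2π·f = 2π·400 = 2513 rad/s.
Step 2 — Component impedances:
  R: Z = R = 288 Ω
  L: Z = jωL = j·2513·0.00591 = 0 + j14.85 Ω
Step 3 — Series combination: Z_total = R + L = 288 + j14.85 Ω = 288.4∠3.0° Ω.
Step 4 — Power factor: PF = cos(φ) = Re(Z)/|Z| = 288/288.38 = 0.9987.
Step 5 — Type: Im(Z) = 14.85 ⇒ lagging (phase φ = 3.0°).

PF = 0.9987 (lagging, φ = 3.0°)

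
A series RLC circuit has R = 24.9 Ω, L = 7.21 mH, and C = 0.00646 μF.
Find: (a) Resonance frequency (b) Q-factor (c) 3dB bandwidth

Step 1 — Resonance: ω₀ = 1/√(LC) = 1/√(0.00721·6.46e-09) = 1.465e+05 rad/s.
Step 2 — f₀ = ω₀/(2π) = 2.332e+04 Hz.
Step 3 — Series Q: Q = ω₀L/R = 1.465e+05·0.00721/24.9 = 42.43.
Step 4 — Bandwidth: Δω = ω₀/Q = 3454 rad/s; BW = Δω/(2π) = 549.6 Hz.

(a) f₀ = 2.332e+04 Hz  (b) Q = 42.43  (c) BW = 549.6 Hz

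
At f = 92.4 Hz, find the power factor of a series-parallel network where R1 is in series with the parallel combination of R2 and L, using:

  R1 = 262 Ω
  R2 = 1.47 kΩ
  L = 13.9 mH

Step 1 — Angular frequency: ω = 2π·f = 2π·92.4 = 580.6 rad/s.
Step 2 — Component impedances:
  R1: Z = R = 262 Ω
  R2: Z = R = 1470 Ω
  L: Z = jωL = j·580.6·0.0139 = 0 + j8.07 Ω
Step 3 — Parallel branch: R2 || L = 1/(1/R2 + 1/L) = 0.0443 + j8.07 Ω.
Step 4 — Series with R1: Z_total = R1 + (R2 || L) = 262 + j8.07 Ω = 262.2∠1.8° Ω.
Step 5 — Power factor: PF = cos(φ) = Re(Z)/|Z| = 262.04/262.17 = 0.9995.
Step 6 — Type: Im(Z) = 8.07 ⇒ lagging (phase φ = 1.8°).

PF = 0.9995 (lagging, φ = 1.8°)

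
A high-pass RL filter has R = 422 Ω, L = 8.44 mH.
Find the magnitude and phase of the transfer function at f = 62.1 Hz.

Step 1 — Angular frequency: ω = 2π·62.1 = 390.2 rad/s.
Step 2 — Transfer function: H(jω) = jωL/(R + jωL).
Step 3 — Numerator jωL = j·3.293; denominator R + jωL = 422 + j3.293.
Step 4 — H = 6.089e-05 + j0.007803.
Step 5 — Magnitude: |H| = 0.007803 (-42.2 dB); phase: φ = 89.6°.

|H| = 0.007803 (-42.2 dB), φ = 89.6°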